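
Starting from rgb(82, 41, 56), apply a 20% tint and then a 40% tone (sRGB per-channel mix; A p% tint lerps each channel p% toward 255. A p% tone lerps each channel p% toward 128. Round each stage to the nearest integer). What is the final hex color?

#79666D

A 20% tint moves each channel 20% toward 255:
  R: 82 + 34.6 = 116.6 → 117
  G: 41 + 0.2×(255−41) = 41 + 42.8 = 83.8 → 84
  B: 56 + 39.8 = 95.8 → 96
After the tint: rgb(117, 84, 96) = #755460.
Per channel, c → c + 0.4(128 − c):
  R: 117 + 0.4×(128−117) = 117 + 4.4 = 121.4 → 121
  G: 84 + 0.4×(128−84) = 84 + 17.6 = 101.6 → 102
  B: 96 + 0.4×(128−96) = 96 + 12.8 = 108.8 → 109
rgb(121, 102, 109) = #79666D.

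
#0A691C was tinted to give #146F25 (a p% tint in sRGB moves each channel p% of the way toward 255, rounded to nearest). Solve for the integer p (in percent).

4%

#0A691C is rgb(10, 105, 28); #146F25 is rgb(20, 111, 37).
On the R channel (widest range): 20 ≈ 10 + (p/100)(255 − 10), so p ≈ 100×(20 − 10)/(255 − 10) = 1000/245 = 4.08.
p = 4 reproduces all three channels after rounding.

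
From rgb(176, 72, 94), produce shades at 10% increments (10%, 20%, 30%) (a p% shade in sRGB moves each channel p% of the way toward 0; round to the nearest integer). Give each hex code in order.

#9E4155, #8D3A4B, #7B3242

10%: (176 − 17.6 = 158.4→158, 72 − 7.2 = 64.8→65, 94 − 9.4 = 84.6→85) → #9E4155
20%: (176 − 35.2 = 140.8→141, 72 − 14.4 = 57.6→58, 94 − 18.8 = 75.2→75) → #8D3A4B
30%: (176 − 52.8 = 123.2→123, 72 − 21.6 = 50.4→50, 94 − 28.2 = 65.8→66) → #7B3242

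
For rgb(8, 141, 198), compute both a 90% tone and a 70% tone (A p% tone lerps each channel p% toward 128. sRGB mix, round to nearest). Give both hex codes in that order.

#748187, #5c8495

90% tone:
  R: 8 + 0.9×(128−8) = 8 + 108 = 116 → 116
  G: 141 + 0.9×(128−141) = 141 − 11.7 = 129.3 → 129
  B: 198 − 63 = 135 → 135
  → #748187
70% tone:
  R: 8 + 0.7×(128−8) = 8 + 84 = 92 → 92
  G: 141 − 9.1 = 131.9 → 132
  B: 198 − 49 = 149 → 149
  → #5c8495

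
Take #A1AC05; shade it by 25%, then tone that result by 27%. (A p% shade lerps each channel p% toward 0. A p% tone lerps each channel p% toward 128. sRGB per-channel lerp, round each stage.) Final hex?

#7B8125

#A1AC05 is rgb(161, 172, 5).
Lerp each channel 25% toward 0:
  R: 161 + 0.25×(0−161) = 161 − 40.25 = 120.75 → 121
  G: 172 − 43 = 129 → 129
  B: 5 + 0.25×(0−5) = 5 − 1.25 = 3.75 → 4
After the shade: rgb(121, 129, 4) = #798104.
Per channel, c → c + 0.27(128 − c):
  R: 121 + 0.27×(128−121) = 121 + 1.89 = 122.89 → 123
  G: 129 − 0.27 = 128.73 → 129
  B: 4 + 33.48 = 37.48 → 37
rgb(123, 129, 37) = #7B8125.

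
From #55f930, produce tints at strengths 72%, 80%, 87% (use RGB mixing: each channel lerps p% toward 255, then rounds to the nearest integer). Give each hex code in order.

#cffdc5, #ddfed6, #e9fee4

#55f930 is rgb(85, 249, 48).
72%: (85 + 122.4 = 207.4→207, 249 + 4.32 = 253.32→253, 48 + 149.04 = 197.04→197) → #cffdc5
80%: (85 + 136 = 221→221, 249 + 4.8 = 253.8→254, 48 + 165.6 = 213.6→214) → #ddfed6
87%: (85 + 147.9 = 232.9→233, 249 + 5.22 = 254.22→254, 48 + 180.09 = 228.09→228) → #e9fee4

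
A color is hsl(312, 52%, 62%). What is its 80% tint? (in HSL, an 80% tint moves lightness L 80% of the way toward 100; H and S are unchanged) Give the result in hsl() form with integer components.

L moves 80% from 62 toward 100: 62 + 30.4 = 92.4 → 92.
H and S are unchanged.

hsl(312, 52%, 92%)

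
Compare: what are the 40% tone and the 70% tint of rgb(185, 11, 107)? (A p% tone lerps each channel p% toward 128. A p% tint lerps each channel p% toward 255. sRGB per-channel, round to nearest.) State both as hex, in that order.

40% tone:
  R: 185 − 22.8 = 162.2 → 162
  G: 11 + 0.4×(128−11) = 11 + 46.8 = 57.8 → 58
  B: 107 + 8.4 = 115.4 → 115
  → #a23a73
70% tint:
  R: 185 + 49 = 234 → 234
  G: 11 + 170.8 = 181.8 → 182
  B: 107 + 0.7×(255−107) = 107 + 103.6 = 210.6 → 211
  → #eab6d3

#a23a73, #eab6d3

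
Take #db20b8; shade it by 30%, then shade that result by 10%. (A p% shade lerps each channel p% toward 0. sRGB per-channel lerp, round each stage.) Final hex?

#8a1474

#db20b8 is rgb(219, 32, 184).
Lerp each channel 30% toward 0:
  R: 219 + 0.3×(0−219) = 219 − 65.7 = 153.3 → 153
  G: 32 + 0.3×(0−32) = 32 − 9.6 = 22.4 → 22
  B: 184 + 0.3×(0−184) = 184 − 55.2 = 128.8 → 129
After the shade: rgb(153, 22, 129) = #991681.
A 10% shade moves each channel 10% toward 0:
  R: 153 + 0.1×(0−153) = 153 − 15.3 = 137.7 → 138
  G: 22 + 0.1×(0−22) = 22 − 2.2 = 19.8 → 20
  B: 129 + 0.1×(0−129) = 129 − 12.9 = 116.1 → 116
rgb(138, 20, 116) = #8a1474.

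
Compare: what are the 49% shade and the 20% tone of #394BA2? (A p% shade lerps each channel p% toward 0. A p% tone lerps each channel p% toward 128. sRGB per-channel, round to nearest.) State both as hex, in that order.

#1D2653, #47569B

#394BA2 is rgb(57, 75, 162).
49% shade:
  R: 57 − 27.93 = 29.07 → 29
  G: 75 + 0.49×(0−75) = 75 − 36.75 = 38.25 → 38
  B: 162 + 0.49×(0−162) = 162 − 79.38 = 82.62 → 83
  → #1D2653
20% tone:
  R: 57 + 0.2×(128−57) = 57 + 14.2 = 71.2 → 71
  G: 75 + 10.6 = 85.6 → 86
  B: 162 + 0.2×(128−162) = 162 − 6.8 = 155.2 → 155
  → #47569B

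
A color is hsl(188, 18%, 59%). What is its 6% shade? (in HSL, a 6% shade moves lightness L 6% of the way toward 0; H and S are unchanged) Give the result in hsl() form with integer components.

L moves 6% from 59 toward 0: 59 − 3.54 = 55.46 → 55.
H and S are unchanged.

hsl(188, 18%, 55%)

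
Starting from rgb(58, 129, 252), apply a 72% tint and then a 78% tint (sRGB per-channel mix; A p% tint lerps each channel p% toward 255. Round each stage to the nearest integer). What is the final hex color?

Per channel, c → c + 0.72(255 − c):
  R: 58 + 141.84 = 199.84 → 200
  G: 129 + 90.72 = 219.72 → 220
  B: 252 + 2.16 = 254.16 → 254
After the tint: rgb(200, 220, 254) = #c8dcfe.
Lerp each channel 78% toward 255:
  R: 200 + 42.9 = 242.9 → 243
  G: 220 + 27.3 = 247.3 → 247
  B: 254 + 0.78 = 254.78 → 255
rgb(243, 247, 255) = #f3f7ff.

#f3f7ff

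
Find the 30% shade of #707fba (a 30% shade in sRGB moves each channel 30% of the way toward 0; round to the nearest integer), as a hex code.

#707fba is rgb(112, 127, 186).
Lerp each channel 30% toward 0:
  R: 112 + 0.3×(0−112) = 112 − 33.6 = 78.4 → 78
  G: 127 + 0.3×(0−127) = 127 − 38.1 = 88.9 → 89
  B: 186 − 55.8 = 130.2 → 130
rgb(78, 89, 130) = #4e5982.

#4e5982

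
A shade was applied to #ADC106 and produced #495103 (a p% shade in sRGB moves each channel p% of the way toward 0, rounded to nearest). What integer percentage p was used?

58%

#ADC106 is rgb(173, 193, 6); #495103 is rgb(73, 81, 3).
On the G channel (widest range): 81 ≈ 193 + (p/100)(0 − 193), so p ≈ 100×(81 − 193)/(0 − 193) = -11200/-193 = 58.03.
p = 58 reproduces all three channels after rounding.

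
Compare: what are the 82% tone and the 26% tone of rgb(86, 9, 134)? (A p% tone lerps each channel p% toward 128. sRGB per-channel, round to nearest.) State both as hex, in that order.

82% tone:
  R: 86 + 0.82×(128−86) = 86 + 34.44 = 120.44 → 120
  G: 9 + 97.58 = 106.58 → 107
  B: 134 − 4.92 = 129.08 → 129
  → #786B81
26% tone:
  R: 86 + 10.92 = 96.92 → 97
  G: 9 + 30.94 = 39.94 → 40
  B: 134 + 0.26×(128−134) = 134 − 1.56 = 132.44 → 132
  → #612884

#786B81, #612884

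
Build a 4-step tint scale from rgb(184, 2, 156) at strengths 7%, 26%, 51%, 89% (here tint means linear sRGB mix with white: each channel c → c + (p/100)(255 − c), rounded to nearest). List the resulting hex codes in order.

#BD14A3, #CA44B6, #DC83CE, #F7E3F4

7%: (184 + 4.97 = 188.97→189, 2 + 17.71 = 19.71→20, 156 + 6.93 = 162.93→163) → #BD14A3
26%: (184 + 18.46 = 202.46→202, 2 + 65.78 = 67.78→68, 156 + 25.74 = 181.74→182) → #CA44B6
51%: (184 + 36.21 = 220.21→220, 2 + 129.03 = 131.03→131, 156 + 50.49 = 206.49→206) → #DC83CE
89%: (184 + 63.19 = 247.19→247, 2 + 225.17 = 227.17→227, 156 + 88.11 = 244.11→244) → #F7E3F4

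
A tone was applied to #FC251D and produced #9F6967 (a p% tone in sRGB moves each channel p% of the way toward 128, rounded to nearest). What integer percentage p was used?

#FC251D is rgb(252, 37, 29); #9F6967 is rgb(159, 105, 103).
On the R channel (widest range): 159 ≈ 252 + (p/100)(128 − 252), so p ≈ 100×(159 − 252)/(128 − 252) = -9300/-124 = 75.00.
p = 75 reproduces all three channels after rounding.

75%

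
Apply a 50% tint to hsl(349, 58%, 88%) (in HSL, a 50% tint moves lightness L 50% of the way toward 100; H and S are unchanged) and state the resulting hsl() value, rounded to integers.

hsl(349, 58%, 94%)

L moves 50% from 88 toward 100: 88 + 6 = 94 → 94.
H and S are unchanged.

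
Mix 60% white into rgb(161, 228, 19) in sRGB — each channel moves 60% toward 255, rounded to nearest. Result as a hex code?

A 60% tint moves each channel 60% toward 255:
  R: 161 + 0.6×(255−161) = 161 + 56.4 = 217.4 → 217
  G: 228 + 0.6×(255−228) = 228 + 16.2 = 244.2 → 244
  B: 19 + 0.6×(255−19) = 19 + 141.6 = 160.6 → 161
rgb(217, 244, 161) = #D9F4A1.

#D9F4A1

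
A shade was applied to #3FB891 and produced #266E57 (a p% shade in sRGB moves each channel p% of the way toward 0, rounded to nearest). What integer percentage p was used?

40%

#3FB891 is rgb(63, 184, 145); #266E57 is rgb(38, 110, 87).
On the G channel (widest range): 110 ≈ 184 + (p/100)(0 − 184), so p ≈ 100×(110 − 184)/(0 − 184) = -7400/-184 = 40.22.
p = 40 reproduces all three channels after rounding.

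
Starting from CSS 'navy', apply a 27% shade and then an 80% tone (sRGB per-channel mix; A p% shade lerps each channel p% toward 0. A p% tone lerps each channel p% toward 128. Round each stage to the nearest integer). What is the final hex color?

#666679

CSS navy is rgb(0, 0, 128).
Lerp each channel 27% toward 0:
  R: 0 + 0 = 0 → 0
  G: 0 + 0 = 0 → 0
  B: 128 + 0.27×(0−128) = 128 − 34.56 = 93.44 → 93
After the shade: rgb(0, 0, 93) = #00005D.
An 80% tone moves each channel 80% toward 128:
  R: 0 + 0.8×(128−0) = 0 + 102.4 = 102.4 → 102
  G: 0 + 0.8×(128−0) = 0 + 102.4 = 102.4 → 102
  B: 93 + 28 = 121 → 121
rgb(102, 102, 121) = #666679.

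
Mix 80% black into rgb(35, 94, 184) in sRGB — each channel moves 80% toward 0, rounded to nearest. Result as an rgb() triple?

An 80% shade moves each channel 80% toward 0:
  R: 35 − 28 = 7 → 7
  G: 94 − 75.2 = 18.8 → 19
  B: 184 − 147.2 = 36.8 → 37

rgb(7, 19, 37)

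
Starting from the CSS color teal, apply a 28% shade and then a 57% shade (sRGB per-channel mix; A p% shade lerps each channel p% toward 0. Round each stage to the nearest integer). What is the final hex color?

CSS teal is rgb(0, 128, 128).
Lerp each channel 28% toward 0:
  R: 0 + 0.28×(0−0) = 0 + 0 = 0 → 0
  G: 128 + 0.28×(0−128) = 128 − 35.84 = 92.16 → 92
  B: 128 + 0.28×(0−128) = 128 − 35.84 = 92.16 → 92
After the shade: rgb(0, 92, 92) = #005c5c.
A 57% shade moves each channel 57% toward 0:
  R: 0 + 0.57×(0−0) = 0 + 0 = 0 → 0
  G: 92 − 52.44 = 39.56 → 40
  B: 92 − 52.44 = 39.56 → 40
rgb(0, 40, 40) = #002828.

#002828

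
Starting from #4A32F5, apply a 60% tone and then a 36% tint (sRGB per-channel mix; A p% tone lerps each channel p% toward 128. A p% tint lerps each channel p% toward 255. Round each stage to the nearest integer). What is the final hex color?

#4A32F5 is rgb(74, 50, 245).
A 60% tone moves each channel 60% toward 128:
  R: 74 + 0.6×(128−74) = 74 + 32.4 = 106.4 → 106
  G: 50 + 0.6×(128−50) = 50 + 46.8 = 96.8 → 97
  B: 245 + 0.6×(128−245) = 245 − 70.2 = 174.8 → 175
After the tone: rgb(106, 97, 175) = #6A61AF.
Lerp each channel 36% toward 255:
  R: 106 + 53.64 = 159.64 → 160
  G: 97 + 56.88 = 153.88 → 154
  B: 175 + 0.36×(255−175) = 175 + 28.8 = 203.8 → 204
rgb(160, 154, 204) = #A09ACC.

#A09ACC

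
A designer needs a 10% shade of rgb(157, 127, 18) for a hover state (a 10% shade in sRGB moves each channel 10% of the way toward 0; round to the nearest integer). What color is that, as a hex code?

Lerp each channel 10% toward 0:
  R: 157 + 0.1×(0−157) = 157 − 15.7 = 141.3 → 141
  G: 127 + 0.1×(0−127) = 127 − 12.7 = 114.3 → 114
  B: 18 + 0.1×(0−18) = 18 − 1.8 = 16.2 → 16
rgb(141, 114, 16) = #8D7210.

#8D7210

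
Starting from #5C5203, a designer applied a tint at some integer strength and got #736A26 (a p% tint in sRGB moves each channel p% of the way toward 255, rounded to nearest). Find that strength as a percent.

#5C5203 is rgb(92, 82, 3); #736A26 is rgb(115, 106, 38).
On the B channel (widest range): 38 ≈ 3 + (p/100)(255 − 3), so p ≈ 100×(38 − 3)/(255 − 3) = 3500/252 = 13.89.
p = 14 reproduces all three channels after rounding.

14%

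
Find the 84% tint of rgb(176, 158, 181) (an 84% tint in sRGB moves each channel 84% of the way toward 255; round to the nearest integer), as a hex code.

#f2eff3

Lerp each channel 84% toward 255:
  R: 176 + 66.36 = 242.36 → 242
  G: 158 + 0.84×(255−158) = 158 + 81.48 = 239.48 → 239
  B: 181 + 62.16 = 243.16 → 243
rgb(242, 239, 243) = #f2eff3.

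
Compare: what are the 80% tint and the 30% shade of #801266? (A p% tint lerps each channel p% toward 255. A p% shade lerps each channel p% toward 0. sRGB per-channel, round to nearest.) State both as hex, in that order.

#801266 is rgb(128, 18, 102).
80% tint:
  R: 128 + 101.6 = 229.6 → 230
  G: 18 + 189.6 = 207.6 → 208
  B: 102 + 0.8×(255−102) = 102 + 122.4 = 224.4 → 224
  → #E6D0E0
30% shade:
  R: 128 + 0.3×(0−128) = 128 − 38.4 = 89.6 → 90
  G: 18 − 5.4 = 12.6 → 13
  B: 102 − 30.6 = 71.4 → 71
  → #5A0D47

#E6D0E0, #5A0D47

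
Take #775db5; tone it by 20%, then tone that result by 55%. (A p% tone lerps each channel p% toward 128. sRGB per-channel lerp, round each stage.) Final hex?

#775db5 is rgb(119, 93, 181).
Lerp each channel 20% toward 128:
  R: 119 + 1.8 = 120.8 → 121
  G: 93 + 0.2×(128−93) = 93 + 7 = 100 → 100
  B: 181 + 0.2×(128−181) = 181 − 10.6 = 170.4 → 170
After the tone: rgb(121, 100, 170) = #7964aa.
Per channel, c → c + 0.55(128 − c):
  R: 121 + 0.55×(128−121) = 121 + 3.85 = 124.85 → 125
  G: 100 + 0.55×(128−100) = 100 + 15.4 = 115.4 → 115
  B: 170 − 23.1 = 146.9 → 147
rgb(125, 115, 147) = #7d7393.

#7d7393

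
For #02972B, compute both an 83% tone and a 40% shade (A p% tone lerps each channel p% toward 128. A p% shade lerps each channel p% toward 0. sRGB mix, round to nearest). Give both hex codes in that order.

#6B8472, #015B1A

#02972B is rgb(2, 151, 43).
83% tone:
  R: 2 + 0.83×(128−2) = 2 + 104.58 = 106.58 → 107
  G: 151 − 19.09 = 131.91 → 132
  B: 43 + 70.55 = 113.55 → 114
  → #6B8472
40% shade:
  R: 2 + 0.4×(0−2) = 2 − 0.8 = 1.2 → 1
  G: 151 − 60.4 = 90.6 → 91
  B: 43 − 17.2 = 25.8 → 26
  → #015B1A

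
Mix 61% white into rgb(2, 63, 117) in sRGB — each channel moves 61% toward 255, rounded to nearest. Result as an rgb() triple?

rgb(156, 180, 201)

Per channel, c → c + 0.61(255 − c):
  R: 2 + 0.61×(255−2) = 2 + 154.33 = 156.33 → 156
  G: 63 + 0.61×(255−63) = 63 + 117.12 = 180.12 → 180
  B: 117 + 0.61×(255−117) = 117 + 84.18 = 201.18 → 201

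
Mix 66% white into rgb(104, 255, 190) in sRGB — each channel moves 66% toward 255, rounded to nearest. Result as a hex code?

Per channel, c → c + 0.66(255 − c):
  R: 104 + 99.66 = 203.66 → 204
  G: 255 + 0 = 255 → 255
  B: 190 + 0.66×(255−190) = 190 + 42.9 = 232.9 → 233
rgb(204, 255, 233) = #CCFFE9.

#CCFFE9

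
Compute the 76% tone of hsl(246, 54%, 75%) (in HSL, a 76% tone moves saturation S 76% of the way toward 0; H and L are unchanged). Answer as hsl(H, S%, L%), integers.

S moves 76% from 54 toward 0: 54 − 41.04 = 12.96 → 13.
H and L are unchanged.

hsl(246, 13%, 75%)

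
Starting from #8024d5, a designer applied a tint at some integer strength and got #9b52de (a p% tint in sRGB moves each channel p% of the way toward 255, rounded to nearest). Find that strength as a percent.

#8024d5 is rgb(128, 36, 213); #9b52de is rgb(155, 82, 222).
On the G channel (widest range): 82 ≈ 36 + (p/100)(255 − 36), so p ≈ 100×(82 − 36)/(255 − 36) = 4600/219 = 21.00.
p = 21 reproduces all three channels after rounding.

21%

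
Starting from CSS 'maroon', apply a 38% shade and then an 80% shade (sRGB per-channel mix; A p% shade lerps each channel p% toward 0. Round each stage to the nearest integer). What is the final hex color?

CSS maroon is rgb(128, 0, 0).
Lerp each channel 38% toward 0:
  R: 128 + 0.38×(0−128) = 128 − 48.64 = 79.36 → 79
  G: 0 + 0.38×(0−0) = 0 + 0 = 0 → 0
  B: 0 + 0 = 0 → 0
After the shade: rgb(79, 0, 0) = #4f0000.
Lerp each channel 80% toward 0:
  R: 79 + 0.8×(0−79) = 79 − 63.2 = 15.8 → 16
  G: 0 + 0.8×(0−0) = 0 + 0 = 0 → 0
  B: 0 + 0.8×(0−0) = 0 + 0 = 0 → 0
rgb(16, 0, 0) = #100000.

#100000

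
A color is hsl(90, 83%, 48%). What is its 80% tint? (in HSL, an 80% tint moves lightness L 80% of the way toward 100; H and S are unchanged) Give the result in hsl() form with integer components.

L moves 80% from 48 toward 100: 48 + 41.6 = 89.6 → 90.
H and S are unchanged.

hsl(90, 83%, 90%)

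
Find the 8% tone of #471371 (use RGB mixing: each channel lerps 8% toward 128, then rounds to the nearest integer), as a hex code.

#4C1C72

#471371 is rgb(71, 19, 113).
Per channel, c → c + 0.08(128 − c):
  R: 71 + 4.56 = 75.56 → 76
  G: 19 + 8.72 = 27.72 → 28
  B: 113 + 1.2 = 114.2 → 114
rgb(76, 28, 114) = #4C1C72.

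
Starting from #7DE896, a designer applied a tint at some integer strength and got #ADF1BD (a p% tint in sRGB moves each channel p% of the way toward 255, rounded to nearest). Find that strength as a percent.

37%

#7DE896 is rgb(125, 232, 150); #ADF1BD is rgb(173, 241, 189).
On the R channel (widest range): 173 ≈ 125 + (p/100)(255 − 125), so p ≈ 100×(173 − 125)/(255 − 125) = 4800/130 = 36.92.
p = 37 reproduces all three channels after rounding.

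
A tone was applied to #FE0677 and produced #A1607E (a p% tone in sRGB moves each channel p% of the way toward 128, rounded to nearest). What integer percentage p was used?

74%

#FE0677 is rgb(254, 6, 119); #A1607E is rgb(161, 96, 126).
On the R channel (widest range): 161 ≈ 254 + (p/100)(128 − 254), so p ≈ 100×(161 − 254)/(128 − 254) = -9300/-126 = 73.81.
p = 74 reproduces all three channels after rounding.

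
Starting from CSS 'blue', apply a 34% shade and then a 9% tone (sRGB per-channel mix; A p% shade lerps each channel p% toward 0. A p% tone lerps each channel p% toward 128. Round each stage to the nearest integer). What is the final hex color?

CSS blue is rgb(0, 0, 255).
A 34% shade moves each channel 34% toward 0:
  R: 0 + 0 = 0 → 0
  G: 0 + 0.34×(0−0) = 0 + 0 = 0 → 0
  B: 255 − 86.7 = 168.3 → 168
After the shade: rgb(0, 0, 168) = #0000A8.
A 9% tone moves each channel 9% toward 128:
  R: 0 + 0.09×(128−0) = 0 + 11.52 = 11.52 → 12
  G: 0 + 11.52 = 11.52 → 12
  B: 168 − 3.6 = 164.4 → 164
rgb(12, 12, 164) = #0C0CA4.

#0C0CA4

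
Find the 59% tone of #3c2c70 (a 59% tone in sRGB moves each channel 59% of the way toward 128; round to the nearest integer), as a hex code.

#3c2c70 is rgb(60, 44, 112).
Lerp each channel 59% toward 128:
  R: 60 + 0.59×(128−60) = 60 + 40.12 = 100.12 → 100
  G: 44 + 49.56 = 93.56 → 94
  B: 112 + 0.59×(128−112) = 112 + 9.44 = 121.44 → 121
rgb(100, 94, 121) = #645e79.

#645e79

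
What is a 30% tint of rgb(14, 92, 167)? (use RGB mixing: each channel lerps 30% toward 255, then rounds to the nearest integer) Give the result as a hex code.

#568DC1

Lerp each channel 30% toward 255:
  R: 14 + 72.3 = 86.3 → 86
  G: 92 + 0.3×(255−92) = 92 + 48.9 = 140.9 → 141
  B: 167 + 26.4 = 193.4 → 193
rgb(86, 141, 193) = #568DC1.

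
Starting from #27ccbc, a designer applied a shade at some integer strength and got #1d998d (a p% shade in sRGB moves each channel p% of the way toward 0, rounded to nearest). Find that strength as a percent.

#27ccbc is rgb(39, 204, 188); #1d998d is rgb(29, 153, 141).
On the G channel (widest range): 153 ≈ 204 + (p/100)(0 − 204), so p ≈ 100×(153 − 204)/(0 − 204) = -5100/-204 = 25.00.
p = 25 reproduces all three channels after rounding.

25%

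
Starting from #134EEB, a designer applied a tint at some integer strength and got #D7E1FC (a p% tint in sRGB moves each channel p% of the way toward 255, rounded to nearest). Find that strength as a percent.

#134EEB is rgb(19, 78, 235); #D7E1FC is rgb(215, 225, 252).
On the R channel (widest range): 215 ≈ 19 + (p/100)(255 − 19), so p ≈ 100×(215 − 19)/(255 − 19) = 19600/236 = 83.05.
p = 83 reproduces all three channels after rounding.

83%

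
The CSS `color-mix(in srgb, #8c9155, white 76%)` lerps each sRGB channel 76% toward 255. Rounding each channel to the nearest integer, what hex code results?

#8c9155 is rgb(140, 145, 85).
Lerp each channel 76% toward 255:
  R: 140 + 0.76×(255−140) = 140 + 87.4 = 227.4 → 227
  G: 145 + 0.76×(255−145) = 145 + 83.6 = 228.6 → 229
  B: 85 + 0.76×(255−85) = 85 + 129.2 = 214.2 → 214
rgb(227, 229, 214) = #e3e5d6.

#e3e5d6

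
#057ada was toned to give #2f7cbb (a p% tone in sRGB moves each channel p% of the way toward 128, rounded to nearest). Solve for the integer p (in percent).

34%

#057ada is rgb(5, 122, 218); #2f7cbb is rgb(47, 124, 187).
On the R channel (widest range): 47 ≈ 5 + (p/100)(128 − 5), so p ≈ 100×(47 − 5)/(128 − 5) = 4200/123 = 34.15.
p = 34 reproduces all three channels after rounding.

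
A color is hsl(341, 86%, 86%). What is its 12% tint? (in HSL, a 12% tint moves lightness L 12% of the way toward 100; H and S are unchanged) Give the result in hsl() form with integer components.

L moves 12% from 86 toward 100: 86 + 1.68 = 87.68 → 88.
H and S are unchanged.

hsl(341, 86%, 88%)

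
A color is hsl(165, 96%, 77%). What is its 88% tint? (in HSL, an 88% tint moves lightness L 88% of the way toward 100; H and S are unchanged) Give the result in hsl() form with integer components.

L moves 88% from 77 toward 100: 77 + 20.24 = 97.24 → 97.
H and S are unchanged.

hsl(165, 96%, 97%)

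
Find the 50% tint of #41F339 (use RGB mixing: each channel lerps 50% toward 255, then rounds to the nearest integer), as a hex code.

#A0F99C

#41F339 is rgb(65, 243, 57).
A 50% tint moves each channel 50% toward 255:
  R: 65 + 0.5×(255−65) = 65 + 95 = 160 → 160
  G: 243 + 0.5×(255−243) = 243 + 6 = 249 → 249
  B: 57 + 99 = 156 → 156
rgb(160, 249, 156) = #A0F99C.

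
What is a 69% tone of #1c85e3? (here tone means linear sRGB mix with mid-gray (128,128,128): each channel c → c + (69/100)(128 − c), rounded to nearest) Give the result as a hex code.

#61829f

#1c85e3 is rgb(28, 133, 227).
A 69% tone moves each channel 69% toward 128:
  R: 28 + 0.69×(128−28) = 28 + 69 = 97 → 97
  G: 133 + 0.69×(128−133) = 133 − 3.45 = 129.55 → 130
  B: 227 − 68.31 = 158.69 → 159
rgb(97, 130, 159) = #61829f.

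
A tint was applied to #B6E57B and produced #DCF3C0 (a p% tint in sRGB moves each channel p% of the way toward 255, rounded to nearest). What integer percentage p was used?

52%

#B6E57B is rgb(182, 229, 123); #DCF3C0 is rgb(220, 243, 192).
On the B channel (widest range): 192 ≈ 123 + (p/100)(255 − 123), so p ≈ 100×(192 − 123)/(255 − 123) = 6900/132 = 52.27.
p = 52 reproduces all three channels after rounding.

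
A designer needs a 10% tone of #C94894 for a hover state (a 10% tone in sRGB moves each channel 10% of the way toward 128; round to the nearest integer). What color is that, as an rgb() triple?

#C94894 is rgb(201, 72, 148).
A 10% tone moves each channel 10% toward 128:
  R: 201 − 7.3 = 193.7 → 194
  G: 72 + 5.6 = 77.6 → 78
  B: 148 + 0.1×(128−148) = 148 − 2 = 146 → 146

rgb(194, 78, 146)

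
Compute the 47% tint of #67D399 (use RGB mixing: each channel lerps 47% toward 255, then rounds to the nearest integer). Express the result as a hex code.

#AEE8C9

#67D399 is rgb(103, 211, 153).
A 47% tint moves each channel 47% toward 255:
  R: 103 + 0.47×(255−103) = 103 + 71.44 = 174.44 → 174
  G: 211 + 0.47×(255−211) = 211 + 20.68 = 231.68 → 232
  B: 153 + 47.94 = 200.94 → 201
rgb(174, 232, 201) = #AEE8C9.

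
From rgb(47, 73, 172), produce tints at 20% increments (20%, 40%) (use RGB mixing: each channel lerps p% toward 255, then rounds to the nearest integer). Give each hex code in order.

#596DBD, #8292CD

20%: (47 + 41.6 = 88.6→89, 73 + 36.4 = 109.4→109, 172 + 16.6 = 188.6→189) → #596DBD
40%: (47 + 83.2 = 130.2→130, 73 + 72.8 = 145.8→146, 172 + 33.2 = 205.2→205) → #8292CD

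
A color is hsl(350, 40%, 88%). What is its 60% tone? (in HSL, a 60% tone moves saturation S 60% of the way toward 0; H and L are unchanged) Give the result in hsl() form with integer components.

S moves 60% from 40 toward 0: 40 − 24 = 16 → 16.
H and L are unchanged.

hsl(350, 16%, 88%)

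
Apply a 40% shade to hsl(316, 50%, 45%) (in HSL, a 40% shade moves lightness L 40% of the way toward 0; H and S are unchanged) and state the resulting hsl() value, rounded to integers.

hsl(316, 50%, 27%)

L moves 40% from 45 toward 0: 45 − 18 = 27 → 27.
H and S are unchanged.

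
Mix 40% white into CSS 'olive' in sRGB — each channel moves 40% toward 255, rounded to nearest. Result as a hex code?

#B3B366

CSS olive is rgb(128, 128, 0).
A 40% tint moves each channel 40% toward 255:
  R: 128 + 0.4×(255−128) = 128 + 50.8 = 178.8 → 179
  G: 128 + 0.4×(255−128) = 128 + 50.8 = 178.8 → 179
  B: 0 + 102 = 102 → 102
rgb(179, 179, 102) = #B3B366.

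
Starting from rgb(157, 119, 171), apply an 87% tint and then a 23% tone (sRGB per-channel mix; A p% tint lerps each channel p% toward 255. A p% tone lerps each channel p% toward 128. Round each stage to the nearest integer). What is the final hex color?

Lerp each channel 87% toward 255:
  R: 157 + 0.87×(255−157) = 157 + 85.26 = 242.26 → 242
  G: 119 + 118.32 = 237.32 → 237
  B: 171 + 0.87×(255−171) = 171 + 73.08 = 244.08 → 244
After the tint: rgb(242, 237, 244) = #F2EDF4.
A 23% tone moves each channel 23% toward 128:
  R: 242 − 26.22 = 215.78 → 216
  G: 237 − 25.07 = 211.93 → 212
  B: 244 − 26.68 = 217.32 → 217
rgb(216, 212, 217) = #D8D4D9.

#D8D4D9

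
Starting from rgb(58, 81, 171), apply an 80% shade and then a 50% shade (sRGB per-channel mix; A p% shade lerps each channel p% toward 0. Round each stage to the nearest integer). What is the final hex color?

Lerp each channel 80% toward 0:
  R: 58 + 0.8×(0−58) = 58 − 46.4 = 11.6 → 12
  G: 81 − 64.8 = 16.2 → 16
  B: 171 − 136.8 = 34.2 → 34
After the shade: rgb(12, 16, 34) = #0C1022.
Per channel, c → c + 0.5(0 − c):
  R: 12 + 0.5×(0−12) = 12 − 6 = 6 → 6
  G: 16 + 0.5×(0−16) = 16 − 8 = 8 → 8
  B: 34 − 17 = 17 → 17
rgb(6, 8, 17) = #060811.

#060811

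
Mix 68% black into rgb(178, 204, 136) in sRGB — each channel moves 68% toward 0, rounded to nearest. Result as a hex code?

Lerp each channel 68% toward 0:
  R: 178 + 0.68×(0−178) = 178 − 121.04 = 56.96 → 57
  G: 204 + 0.68×(0−204) = 204 − 138.72 = 65.28 → 65
  B: 136 + 0.68×(0−136) = 136 − 92.48 = 43.52 → 44
rgb(57, 65, 44) = #39412C.

#39412C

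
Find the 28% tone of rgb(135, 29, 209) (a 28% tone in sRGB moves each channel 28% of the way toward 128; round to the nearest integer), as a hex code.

Per channel, c → c + 0.28(128 − c):
  R: 135 + 0.28×(128−135) = 135 − 1.96 = 133.04 → 133
  G: 29 + 0.28×(128−29) = 29 + 27.72 = 56.72 → 57
  B: 209 − 22.68 = 186.32 → 186
rgb(133, 57, 186) = #8539ba.

#8539ba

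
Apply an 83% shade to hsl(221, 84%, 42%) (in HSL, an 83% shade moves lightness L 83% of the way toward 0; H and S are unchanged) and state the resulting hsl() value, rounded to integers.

L moves 83% from 42 toward 0: 42 − 34.86 = 7.14 → 7.
H and S are unchanged.

hsl(221, 84%, 7%)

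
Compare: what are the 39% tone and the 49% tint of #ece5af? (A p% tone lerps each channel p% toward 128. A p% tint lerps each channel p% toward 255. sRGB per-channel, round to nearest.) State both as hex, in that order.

#c2be9d, #f5f2d6

#ece5af is rgb(236, 229, 175).
39% tone:
  R: 236 − 42.12 = 193.88 → 194
  G: 229 + 0.39×(128−229) = 229 − 39.39 = 189.61 → 190
  B: 175 + 0.39×(128−175) = 175 − 18.33 = 156.67 → 157
  → #c2be9d
49% tint:
  R: 236 + 0.49×(255−236) = 236 + 9.31 = 245.31 → 245
  G: 229 + 0.49×(255−229) = 229 + 12.74 = 241.74 → 242
  B: 175 + 0.49×(255−175) = 175 + 39.2 = 214.2 → 214
  → #f5f2d6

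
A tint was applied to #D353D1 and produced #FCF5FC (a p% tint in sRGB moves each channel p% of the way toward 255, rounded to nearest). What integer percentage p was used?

#D353D1 is rgb(211, 83, 209); #FCF5FC is rgb(252, 245, 252).
On the G channel (widest range): 245 ≈ 83 + (p/100)(255 − 83), so p ≈ 100×(245 − 83)/(255 − 83) = 16200/172 = 94.19.
p = 94 reproduces all three channels after rounding.

94%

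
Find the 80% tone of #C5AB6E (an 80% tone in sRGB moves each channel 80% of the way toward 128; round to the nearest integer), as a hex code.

#C5AB6E is rgb(197, 171, 110).
Lerp each channel 80% toward 128:
  R: 197 + 0.8×(128−197) = 197 − 55.2 = 141.8 → 142
  G: 171 − 34.4 = 136.6 → 137
  B: 110 + 0.8×(128−110) = 110 + 14.4 = 124.4 → 124
rgb(142, 137, 124) = #8E897C.

#8E897C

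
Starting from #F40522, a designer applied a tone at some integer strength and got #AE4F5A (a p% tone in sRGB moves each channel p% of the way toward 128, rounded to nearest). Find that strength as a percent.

#F40522 is rgb(244, 5, 34); #AE4F5A is rgb(174, 79, 90).
On the G channel (widest range): 79 ≈ 5 + (p/100)(128 − 5), so p ≈ 100×(79 − 5)/(128 − 5) = 7400/123 = 60.16.
p = 60 reproduces all three channels after rounding.

60%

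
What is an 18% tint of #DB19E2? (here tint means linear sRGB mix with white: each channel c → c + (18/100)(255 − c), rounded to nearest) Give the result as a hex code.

#E142E7

#DB19E2 is rgb(219, 25, 226).
An 18% tint moves each channel 18% toward 255:
  R: 219 + 0.18×(255−219) = 219 + 6.48 = 225.48 → 225
  G: 25 + 41.4 = 66.4 → 66
  B: 226 + 0.18×(255−226) = 226 + 5.22 = 231.22 → 231
rgb(225, 66, 231) = #E142E7.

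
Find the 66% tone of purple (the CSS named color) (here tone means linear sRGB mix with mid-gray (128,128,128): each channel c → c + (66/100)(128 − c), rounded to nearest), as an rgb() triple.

CSS purple is rgb(128, 0, 128).
A 66% tone moves each channel 66% toward 128:
  R: 128 + 0.66×(128−128) = 128 + 0 = 128 → 128
  G: 0 + 0.66×(128−0) = 0 + 84.48 = 84.48 → 84
  B: 128 + 0.66×(128−128) = 128 + 0 = 128 → 128

rgb(128, 84, 128)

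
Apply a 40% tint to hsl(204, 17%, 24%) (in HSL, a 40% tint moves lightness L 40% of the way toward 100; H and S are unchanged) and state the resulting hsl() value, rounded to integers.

hsl(204, 17%, 54%)

L moves 40% from 24 toward 100: 24 + 30.4 = 54.4 → 54.
H and S are unchanged.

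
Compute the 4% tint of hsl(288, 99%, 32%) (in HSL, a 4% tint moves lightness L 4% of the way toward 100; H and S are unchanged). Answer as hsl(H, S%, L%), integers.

hsl(288, 99%, 35%)

L moves 4% from 32 toward 100: 32 + 2.72 = 34.72 → 35.
H and S are unchanged.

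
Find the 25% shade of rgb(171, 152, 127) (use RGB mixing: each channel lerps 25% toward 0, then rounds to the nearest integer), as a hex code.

#80725F

Lerp each channel 25% toward 0:
  R: 171 + 0.25×(0−171) = 171 − 42.75 = 128.25 → 128
  G: 152 − 38 = 114 → 114
  B: 127 − 31.75 = 95.25 → 95
rgb(128, 114, 95) = #80725F.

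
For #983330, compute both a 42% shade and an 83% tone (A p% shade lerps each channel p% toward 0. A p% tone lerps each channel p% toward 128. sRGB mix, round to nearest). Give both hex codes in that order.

#983330 is rgb(152, 51, 48).
42% shade:
  R: 152 + 0.42×(0−152) = 152 − 63.84 = 88.16 → 88
  G: 51 + 0.42×(0−51) = 51 − 21.42 = 29.58 → 30
  B: 48 − 20.16 = 27.84 → 28
  → #581E1C
83% tone:
  R: 152 + 0.83×(128−152) = 152 − 19.92 = 132.08 → 132
  G: 51 + 63.91 = 114.91 → 115
  B: 48 + 66.4 = 114.4 → 114
  → #847372

#581E1C, #847372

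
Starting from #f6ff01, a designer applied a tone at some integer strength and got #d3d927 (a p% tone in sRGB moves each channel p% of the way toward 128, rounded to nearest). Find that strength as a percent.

30%

#f6ff01 is rgb(246, 255, 1); #d3d927 is rgb(211, 217, 39).
On the G channel (widest range): 217 ≈ 255 + (p/100)(128 − 255), so p ≈ 100×(217 − 255)/(128 − 255) = -3800/-127 = 29.92.
p = 30 reproduces all three channels after rounding.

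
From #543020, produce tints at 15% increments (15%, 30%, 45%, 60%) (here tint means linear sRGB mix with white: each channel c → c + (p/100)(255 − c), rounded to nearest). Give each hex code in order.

#543020 is rgb(84, 48, 32).
15%: (84 + 25.65 = 109.65→110, 48 + 31.05 = 79.05→79, 32 + 33.45 = 65.45→65) → #6e4f41
30%: (84 + 51.3 = 135.3→135, 48 + 62.1 = 110.1→110, 32 + 66.9 = 98.9→99) → #876e63
45%: (84 + 76.95 = 160.95→161, 48 + 93.15 = 141.15→141, 32 + 100.35 = 132.35→132) → #a18d84
60%: (84 + 102.6 = 186.6→187, 48 + 124.2 = 172.2→172, 32 + 133.8 = 165.8→166) → #bbaca6

#6e4f41, #876e63, #a18d84, #bbaca6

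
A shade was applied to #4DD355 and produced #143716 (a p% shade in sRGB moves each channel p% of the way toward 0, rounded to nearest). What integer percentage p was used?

74%

#4DD355 is rgb(77, 211, 85); #143716 is rgb(20, 55, 22).
On the G channel (widest range): 55 ≈ 211 + (p/100)(0 − 211), so p ≈ 100×(55 − 211)/(0 − 211) = -15600/-211 = 73.93.
p = 74 reproduces all three channels after rounding.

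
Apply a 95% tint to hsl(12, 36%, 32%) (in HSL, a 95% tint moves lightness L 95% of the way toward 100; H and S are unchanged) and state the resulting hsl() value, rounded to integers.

L moves 95% from 32 toward 100: 32 + 64.6 = 96.6 → 97.
H and S are unchanged.

hsl(12, 36%, 97%)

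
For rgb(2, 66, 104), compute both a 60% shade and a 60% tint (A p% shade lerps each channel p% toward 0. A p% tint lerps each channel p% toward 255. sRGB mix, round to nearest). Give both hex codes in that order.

#011A2A, #9AB3C3

60% shade:
  R: 2 + 0.6×(0−2) = 2 − 1.2 = 0.8 → 1
  G: 66 + 0.6×(0−66) = 66 − 39.6 = 26.4 → 26
  B: 104 − 62.4 = 41.6 → 42
  → #011A2A
60% tint:
  R: 2 + 0.6×(255−2) = 2 + 151.8 = 153.8 → 154
  G: 66 + 0.6×(255−66) = 66 + 113.4 = 179.4 → 179
  B: 104 + 0.6×(255−104) = 104 + 90.6 = 194.6 → 195
  → #9AB3C3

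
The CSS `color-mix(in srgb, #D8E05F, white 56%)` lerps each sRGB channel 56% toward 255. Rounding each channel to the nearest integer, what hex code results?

#EEF1B9

#D8E05F is rgb(216, 224, 95).
A 56% tint moves each channel 56% toward 255:
  R: 216 + 0.56×(255−216) = 216 + 21.84 = 237.84 → 238
  G: 224 + 0.56×(255−224) = 224 + 17.36 = 241.36 → 241
  B: 95 + 0.56×(255−95) = 95 + 89.6 = 184.6 → 185
rgb(238, 241, 185) = #EEF1B9.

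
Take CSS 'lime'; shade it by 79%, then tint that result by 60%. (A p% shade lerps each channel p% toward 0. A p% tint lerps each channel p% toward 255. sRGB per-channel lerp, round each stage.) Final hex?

CSS lime is rgb(0, 255, 0).
A 79% shade moves each channel 79% toward 0:
  R: 0 + 0 = 0 → 0
  G: 255 + 0.79×(0−255) = 255 − 201.45 = 53.55 → 54
  B: 0 + 0.79×(0−0) = 0 + 0 = 0 → 0
After the shade: rgb(0, 54, 0) = #003600.
Lerp each channel 60% toward 255:
  R: 0 + 153 = 153 → 153
  G: 54 + 120.6 = 174.6 → 175
  B: 0 + 0.6×(255−0) = 0 + 153 = 153 → 153
rgb(153, 175, 153) = #99af99.

#99af99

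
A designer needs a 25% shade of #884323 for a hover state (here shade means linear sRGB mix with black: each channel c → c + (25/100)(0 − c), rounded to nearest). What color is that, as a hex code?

#66321A

#884323 is rgb(136, 67, 35).
Per channel, c → c + 0.25(0 − c):
  R: 136 + 0.25×(0−136) = 136 − 34 = 102 → 102
  G: 67 + 0.25×(0−67) = 67 − 16.75 = 50.25 → 50
  B: 35 + 0.25×(0−35) = 35 − 8.75 = 26.25 → 26
rgb(102, 50, 26) = #66321A.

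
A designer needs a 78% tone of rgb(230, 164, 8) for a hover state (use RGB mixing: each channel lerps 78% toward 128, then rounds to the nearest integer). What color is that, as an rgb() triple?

rgb(150, 136, 102)

Per channel, c → c + 0.78(128 − c):
  R: 230 + 0.78×(128−230) = 230 − 79.56 = 150.44 → 150
  G: 164 − 28.08 = 135.92 → 136
  B: 8 + 0.78×(128−8) = 8 + 93.6 = 101.6 → 102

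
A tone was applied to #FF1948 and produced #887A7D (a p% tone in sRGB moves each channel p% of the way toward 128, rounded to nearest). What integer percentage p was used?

94%

#FF1948 is rgb(255, 25, 72); #887A7D is rgb(136, 122, 125).
On the R channel (widest range): 136 ≈ 255 + (p/100)(128 − 255), so p ≈ 100×(136 − 255)/(128 − 255) = -11900/-127 = 93.70.
p = 94 reproduces all three channels after rounding.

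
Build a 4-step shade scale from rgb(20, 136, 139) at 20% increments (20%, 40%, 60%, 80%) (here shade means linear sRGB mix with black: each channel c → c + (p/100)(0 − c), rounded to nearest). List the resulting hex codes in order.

20%: (20 − 4 = 16→16, 136 − 27.2 = 108.8→109, 139 − 27.8 = 111.2→111) → #106D6F
40%: (20 − 8 = 12→12, 136 − 54.4 = 81.6→82, 139 − 55.6 = 83.4→83) → #0C5253
60%: (20 − 12 = 8→8, 136 − 81.6 = 54.4→54, 139 − 83.4 = 55.6→56) → #083638
80%: (20 − 16 = 4→4, 136 − 108.8 = 27.2→27, 139 − 111.2 = 27.8→28) → #041B1C

#106D6F, #0C5253, #083638, #041B1C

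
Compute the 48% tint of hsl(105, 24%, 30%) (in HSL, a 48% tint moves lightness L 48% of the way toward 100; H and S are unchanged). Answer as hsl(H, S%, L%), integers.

hsl(105, 24%, 64%)

L moves 48% from 30 toward 100: 30 + 33.6 = 63.6 → 64.
H and S are unchanged.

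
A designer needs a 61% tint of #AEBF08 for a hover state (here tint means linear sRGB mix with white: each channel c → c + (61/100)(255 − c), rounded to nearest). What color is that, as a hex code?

#DFE69F

#AEBF08 is rgb(174, 191, 8).
Per channel, c → c + 0.61(255 − c):
  R: 174 + 0.61×(255−174) = 174 + 49.41 = 223.41 → 223
  G: 191 + 39.04 = 230.04 → 230
  B: 8 + 150.67 = 158.67 → 159
rgb(223, 230, 159) = #DFE69F.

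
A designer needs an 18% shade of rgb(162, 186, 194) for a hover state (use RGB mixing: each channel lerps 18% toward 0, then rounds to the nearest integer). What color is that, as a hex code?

Lerp each channel 18% toward 0:
  R: 162 − 29.16 = 132.84 → 133
  G: 186 + 0.18×(0−186) = 186 − 33.48 = 152.52 → 153
  B: 194 + 0.18×(0−194) = 194 − 34.92 = 159.08 → 159
rgb(133, 153, 159) = #85999f.

#85999f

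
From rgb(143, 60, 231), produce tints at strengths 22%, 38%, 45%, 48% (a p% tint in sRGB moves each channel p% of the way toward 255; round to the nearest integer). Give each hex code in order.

#A867EC, #BA86F0, #C194F2, #C59AF3

22%: (143 + 24.64 = 167.64→168, 60 + 42.9 = 102.9→103, 231 + 5.28 = 236.28→236) → #A867EC
38%: (143 + 42.56 = 185.56→186, 60 + 74.1 = 134.1→134, 231 + 9.12 = 240.12→240) → #BA86F0
45%: (143 + 50.4 = 193.4→193, 60 + 87.75 = 147.75→148, 231 + 10.8 = 241.8→242) → #C194F2
48%: (143 + 53.76 = 196.76→197, 60 + 93.6 = 153.6→154, 231 + 11.52 = 242.52→243) → #C59AF3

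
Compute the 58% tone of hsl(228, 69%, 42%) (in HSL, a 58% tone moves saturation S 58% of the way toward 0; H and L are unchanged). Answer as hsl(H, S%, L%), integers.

S moves 58% from 69 toward 0: 69 − 40.02 = 28.98 → 29.
H and L are unchanged.

hsl(228, 29%, 42%)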